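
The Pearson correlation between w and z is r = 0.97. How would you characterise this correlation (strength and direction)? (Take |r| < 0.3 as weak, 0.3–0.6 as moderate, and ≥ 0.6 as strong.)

strong positive

r = 0.97 > 0 so the relationship is positive.
|r| = 0.97, which falls in the strong range.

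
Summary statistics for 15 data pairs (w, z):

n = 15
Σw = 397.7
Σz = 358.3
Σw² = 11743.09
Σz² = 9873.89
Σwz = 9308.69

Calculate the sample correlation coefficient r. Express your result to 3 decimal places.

-0.152

r = (nΣwz − ΣwΣz) / √[(nΣw² − (Σw)²)(nΣz² − (Σz)²)]
Numerator: 15×9308.69 − 397.7×358.3 = -2865.56
Denominator: √[(176146.35 − 158165.29)(148108.35 − 128378.89)] = √[17981.06 × 19729.46] = 18834.9835
r = -2865.56 / 18834.9835 ≈ -0.152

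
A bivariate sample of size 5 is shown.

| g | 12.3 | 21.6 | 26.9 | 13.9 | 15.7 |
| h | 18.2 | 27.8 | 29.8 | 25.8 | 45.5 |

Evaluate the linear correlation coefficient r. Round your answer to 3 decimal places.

0.162

n = 5, Σg = 90.4, Σh = 147.1, Σg² = 1781.16, Σh² = 4728.01, Σgh = 2698.93
nΣgh − ΣgΣh = 13494.65 − 13297.84 = 196.81
nΣg² − (Σg)² = 8905.8 − 8172.16 = 733.64; nΣh² − (Σh)² = 23640.05 − 21638.41 = 2001.64
r = 196.81 / √(733.64 × 2001.64) = 196.81 / 1211.8099 ≈ 0.162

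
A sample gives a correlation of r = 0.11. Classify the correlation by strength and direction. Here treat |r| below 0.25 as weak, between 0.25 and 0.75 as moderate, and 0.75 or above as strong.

weak positive

r = 0.11 > 0 so the relationship is positive.
|r| = 0.11, which falls in the weak range.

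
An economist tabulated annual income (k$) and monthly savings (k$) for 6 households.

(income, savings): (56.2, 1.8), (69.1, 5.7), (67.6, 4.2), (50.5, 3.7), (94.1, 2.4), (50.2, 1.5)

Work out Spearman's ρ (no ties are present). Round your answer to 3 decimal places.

Rank income: 3, 5, 4, 2, 6, 1
Rank savings: 2, 6, 5, 4, 3, 1
d = rank(income) − rank(savings): 1, -1, -1, -2, 3, 0; Σd² = 16
ρ = 1 − 6Σd² / [n(n²−1)] = 1 − 6×16 / (6×35) = 1 − 96/210 ≈ 0.543

0.543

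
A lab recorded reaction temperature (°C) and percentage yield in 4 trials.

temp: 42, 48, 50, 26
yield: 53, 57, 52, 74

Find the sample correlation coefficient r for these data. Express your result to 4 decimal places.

n = 4, Σx = 166, Σy = 236, Σx² = 7244, Σy² = 14238, Σxy = 9486
nΣxy − ΣxΣy = 37944 − 39176 = -1232
nΣx² − (Σx)² = 28976 − 27556 = 1420; nΣy² − (Σy)² = 56952 − 55696 = 1256
r = -1232 / √(1420 × 1256) = -1232 / 1335.4849 ≈ -0.9225

-0.9225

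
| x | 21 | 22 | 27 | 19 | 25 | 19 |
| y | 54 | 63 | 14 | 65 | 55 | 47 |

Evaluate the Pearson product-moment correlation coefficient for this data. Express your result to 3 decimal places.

n = 6, Σx = 133, Σy = 298, Σx² = 3001, Σy² = 16540, Σxy = 6401
nΣxy − ΣxΣy = 38406 − 39634 = -1228
nΣx² − (Σx)² = 18006 − 17689 = 317; nΣy² − (Σy)² = 99240 − 88804 = 10436
r = -1228 / √(317 × 10436) = -1228 / 1818.8491 ≈ -0.675

-0.675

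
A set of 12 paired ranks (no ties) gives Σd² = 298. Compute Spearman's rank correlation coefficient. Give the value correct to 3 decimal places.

-0.042

ρ = 1 − 6Σd² / [n(n²−1)] = 1 − 6×298 / (12×143)
  = 1 − 1788/1716 = 1 − 1.0420 ≈ -0.042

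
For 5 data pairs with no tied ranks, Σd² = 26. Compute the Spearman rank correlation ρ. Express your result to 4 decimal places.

ρ = 1 − 6Σd² / [n(n²−1)] = 1 − 6×26 / (5×24)
  = 1 − 156/120 = 1 − 1.30000 ≈ -0.3000

-0.3000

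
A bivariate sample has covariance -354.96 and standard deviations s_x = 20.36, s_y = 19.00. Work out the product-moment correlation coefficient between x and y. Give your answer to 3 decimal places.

-0.918

r = Cov(x,y) / (s_x · s_y) = -354.96 / (20.36 × 19.00)
  = -354.96 / 386.8400 ≈ -0.918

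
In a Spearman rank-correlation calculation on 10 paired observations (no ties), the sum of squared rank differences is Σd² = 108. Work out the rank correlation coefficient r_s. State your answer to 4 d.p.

ρ = 1 − 6Σd² / [n(n²−1)] = 1 − 6×108 / (10×99)
  = 1 − 648/990 = 1 − 0.65455 ≈ 0.3455

0.3455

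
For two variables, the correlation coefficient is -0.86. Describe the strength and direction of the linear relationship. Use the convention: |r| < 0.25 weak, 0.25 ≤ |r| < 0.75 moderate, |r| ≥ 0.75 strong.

r = -0.86 < 0 so the relationship is negative.
|r| = 0.86, which falls in the strong range.

strong negative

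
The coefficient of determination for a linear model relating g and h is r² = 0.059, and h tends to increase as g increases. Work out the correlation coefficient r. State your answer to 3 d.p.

|r| = √0.059 = 0.243
The association is positive, so r = 0.243.

0.243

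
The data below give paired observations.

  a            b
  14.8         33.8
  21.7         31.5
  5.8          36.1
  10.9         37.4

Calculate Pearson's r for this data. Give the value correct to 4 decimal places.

n = 4, Σa = 53.2, Σb = 138.8, Σa² = 842.38, Σb² = 4836.66, Σab = 1800.83
nΣab − ΣaΣb = 7203.32 − 7384.16 = -180.84
nΣa² − (Σa)² = 3369.52 − 2830.24 = 539.28; nΣb² − (Σb)² = 19346.64 − 19265.44 = 81.2
r = -180.84 / √(539.28 × 81.2) = -180.84 / 209.2595 ≈ -0.8642

-0.8642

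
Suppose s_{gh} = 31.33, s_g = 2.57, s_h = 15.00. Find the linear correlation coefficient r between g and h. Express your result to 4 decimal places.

0.8127

r = Cov(g,h) / (s_g · s_h) = 31.33 / (2.57 × 15.00)
  = 31.33 / 38.5500 ≈ 0.8127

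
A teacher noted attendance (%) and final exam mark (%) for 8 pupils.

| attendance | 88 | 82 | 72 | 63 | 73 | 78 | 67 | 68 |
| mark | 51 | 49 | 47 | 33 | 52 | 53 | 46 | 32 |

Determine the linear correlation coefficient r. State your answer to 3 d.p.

0.703

n = 8, Σx = 591, Σy = 363, Σx² = 44147, Σy² = 16953, Σxy = 27157
nΣxy − ΣxΣy = 217256 − 214533 = 2723
nΣx² − (Σx)² = 353176 − 349281 = 3895; nΣy² − (Σy)² = 135624 − 131769 = 3855
r = 2723 / √(3895 × 3855) = 2723 / 3874.9484 ≈ 0.703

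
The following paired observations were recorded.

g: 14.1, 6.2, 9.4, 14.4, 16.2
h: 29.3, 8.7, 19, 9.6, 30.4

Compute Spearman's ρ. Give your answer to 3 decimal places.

Rank g: 3, 1, 2, 4, 5
Rank h: 4, 1, 3, 2, 5
d = rank(g) − rank(h): -1, 0, -1, 2, 0; Σd² = 6
ρ = 1 − 6Σd² / [n(n²−1)] = 1 − 6×6 / (5×24) = 1 − 36/120 ≈ 0.700

0.700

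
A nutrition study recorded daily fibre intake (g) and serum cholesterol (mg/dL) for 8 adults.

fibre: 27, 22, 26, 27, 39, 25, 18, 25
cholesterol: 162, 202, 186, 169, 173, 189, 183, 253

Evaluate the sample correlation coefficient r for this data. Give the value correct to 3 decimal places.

n = 8, Σx = 209, Σy = 1517, Σx² = 5713, Σy² = 293353, Σxy = 39308
nΣxy − ΣxΣy = 314464 − 317053 = -2589
nΣx² − (Σx)² = 45704 − 43681 = 2023; nΣy² − (Σy)² = 2346824 − 2301289 = 45535
r = -2589 / √(2023 × 45535) = -2589 / 9597.7760 ≈ -0.270

-0.270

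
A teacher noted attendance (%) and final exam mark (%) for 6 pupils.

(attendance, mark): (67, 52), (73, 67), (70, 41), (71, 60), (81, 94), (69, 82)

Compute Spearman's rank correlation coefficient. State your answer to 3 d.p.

Rank attendance: 1, 5, 3, 4, 6, 2
Rank mark: 2, 4, 1, 3, 6, 5
d = rank(attendance) − rank(mark): -1, 1, 2, 1, 0, -3; Σd² = 16
ρ = 1 − 6Σd² / [n(n²−1)] = 1 − 6×16 / (6×35) = 1 − 96/210 ≈ 0.543

0.543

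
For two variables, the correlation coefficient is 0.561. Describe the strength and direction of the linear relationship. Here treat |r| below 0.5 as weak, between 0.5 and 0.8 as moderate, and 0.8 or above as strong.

r = 0.561 > 0 so the relationship is positive.
|r| = 0.561, which falls in the moderate range.

moderate positive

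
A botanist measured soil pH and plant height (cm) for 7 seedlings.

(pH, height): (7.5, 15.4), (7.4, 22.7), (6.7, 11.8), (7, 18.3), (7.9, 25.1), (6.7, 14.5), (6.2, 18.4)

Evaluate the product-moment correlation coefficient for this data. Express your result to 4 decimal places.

n = 7, Σx = 49.4, Σy = 126.2, Σx² = 350.64, Σy² = 2405.4, Σxy = 900.16
nΣxy − ΣxΣy = 6301.12 − 6234.28 = 66.84
nΣx² − (Σx)² = 2454.48 − 2440.36 = 14.12; nΣy² − (Σy)² = 16837.8 − 15926.44 = 911.36
r = 66.84 / √(14.12 × 911.36) = 66.84 / 113.4390 ≈ 0.5892

0.5892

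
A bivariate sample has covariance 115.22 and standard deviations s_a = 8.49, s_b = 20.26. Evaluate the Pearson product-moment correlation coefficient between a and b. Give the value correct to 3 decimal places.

r = Cov(a,b) / (s_a · s_b) = 115.22 / (8.49 × 20.26)
  = 115.22 / 172.0074 ≈ 0.670

0.670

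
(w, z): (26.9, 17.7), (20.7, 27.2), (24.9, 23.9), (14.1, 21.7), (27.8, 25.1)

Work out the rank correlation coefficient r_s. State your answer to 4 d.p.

0.0000

Rank w: 4, 2, 3, 1, 5
Rank z: 1, 5, 3, 2, 4
d = rank(w) − rank(z): 3, -3, 0, -1, 1; Σd² = 20
ρ = 1 − 6Σd² / [n(n²−1)] = 1 − 6×20 / (5×24) = 1 − 120/120 ≈ 0.0000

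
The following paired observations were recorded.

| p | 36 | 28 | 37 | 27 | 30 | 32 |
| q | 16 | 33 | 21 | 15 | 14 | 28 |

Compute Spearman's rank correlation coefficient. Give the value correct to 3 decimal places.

0.143

Rank p: 5, 2, 6, 1, 3, 4
Rank q: 3, 6, 4, 2, 1, 5
d = rank(p) − rank(q): 2, -4, 2, -1, 2, -1; Σd² = 30
ρ = 1 − 6Σd² / [n(n²−1)] = 1 − 6×30 / (6×35) = 1 − 180/210 ≈ 0.143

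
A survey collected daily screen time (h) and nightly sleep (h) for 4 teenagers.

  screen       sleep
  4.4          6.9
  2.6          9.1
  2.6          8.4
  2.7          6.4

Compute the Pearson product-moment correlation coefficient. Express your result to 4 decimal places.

n = 4, Σx = 12.3, Σy = 30.8, Σx² = 40.17, Σy² = 241.94, Σxy = 93.14
nΣxy − ΣxΣy = 372.56 − 378.84 = -6.28
nΣx² − (Σx)² = 160.68 − 151.29 = 9.39; nΣy² − (Σy)² = 967.76 − 948.64 = 19.12
r = -6.28 / √(9.39 × 19.12) = -6.28 / 13.3991 ≈ -0.4687

-0.4687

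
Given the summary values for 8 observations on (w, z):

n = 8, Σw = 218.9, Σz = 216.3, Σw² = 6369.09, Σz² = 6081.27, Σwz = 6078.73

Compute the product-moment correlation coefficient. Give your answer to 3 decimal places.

r = (nΣwz − ΣwΣz) / √[(nΣw² − (Σw)²)(nΣz² − (Σz)²)]
Numerator: 8×6078.73 − 218.9×216.3 = 1281.77
Denominator: √[(50952.72 − 47917.21)(48650.16 − 46785.69)] = √[3035.51 × 1864.47] = 2378.9950
r = 1281.77 / 2378.9950 ≈ 0.539

0.539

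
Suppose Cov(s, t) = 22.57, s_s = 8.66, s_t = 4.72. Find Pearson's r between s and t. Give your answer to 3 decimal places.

0.552

r = Cov(s,t) / (s_s · s_t) = 22.57 / (8.66 × 4.72)
  = 22.57 / 40.8752 ≈ 0.552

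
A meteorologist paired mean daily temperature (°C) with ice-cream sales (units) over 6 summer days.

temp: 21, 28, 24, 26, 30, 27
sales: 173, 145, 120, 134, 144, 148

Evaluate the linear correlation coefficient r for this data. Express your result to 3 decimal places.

n = 6, Σx = 156, Σy = 864, Σx² = 4106, Σy² = 125950, Σxy = 22373
nΣxy − ΣxΣy = 134238 − 134784 = -546
nΣx² − (Σx)² = 24636 − 24336 = 300; nΣy² − (Σy)² = 755700 − 746496 = 9204
r = -546 / √(300 × 9204) = -546 / 1661.6859 ≈ -0.329

-0.329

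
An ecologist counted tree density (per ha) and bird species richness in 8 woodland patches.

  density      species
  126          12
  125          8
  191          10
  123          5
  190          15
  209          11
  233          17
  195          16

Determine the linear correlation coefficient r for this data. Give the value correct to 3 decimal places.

0.731

n = 8, Σx = 1392, Σy = 94, Σx² = 255206, Σy² = 1224, Σxy = 17267
nΣxy − ΣxΣy = 138136 − 130848 = 7288
nΣx² − (Σx)² = 2041648 − 1937664 = 103984; nΣy² − (Σy)² = 9792 − 8836 = 956
r = 7288 / √(103984 × 956) = 7288 / 9970.3914 ≈ 0.731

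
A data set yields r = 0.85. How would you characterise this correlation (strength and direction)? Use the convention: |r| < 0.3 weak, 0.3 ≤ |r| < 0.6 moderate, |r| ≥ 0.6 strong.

strong positive

r = 0.85 > 0 so the relationship is positive.
|r| = 0.85, which falls in the strong range.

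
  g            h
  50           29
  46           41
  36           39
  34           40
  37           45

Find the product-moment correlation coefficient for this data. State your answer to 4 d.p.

n = 5, Σg = 203, Σh = 194, Σg² = 8437, Σh² = 7668, Σgh = 7765
nΣgh − ΣgΣh = 38825 − 39382 = -557
nΣg² − (Σg)² = 42185 − 41209 = 976; nΣh² − (Σh)² = 38340 − 37636 = 704
r = -557 / √(976 × 704) = -557 / 828.9174 ≈ -0.6720

-0.6720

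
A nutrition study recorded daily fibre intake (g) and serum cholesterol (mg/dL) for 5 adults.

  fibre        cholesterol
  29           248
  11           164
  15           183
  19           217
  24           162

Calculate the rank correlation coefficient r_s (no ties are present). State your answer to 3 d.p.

0.400

Rank fibre: 5, 1, 2, 3, 4
Rank cholesterol: 5, 2, 3, 4, 1
d = rank(fibre) − rank(cholesterol): 0, -1, -1, -1, 3; Σd² = 12
ρ = 1 − 6Σd² / [n(n²−1)] = 1 − 6×12 / (5×24) = 1 − 72/120 ≈ 0.400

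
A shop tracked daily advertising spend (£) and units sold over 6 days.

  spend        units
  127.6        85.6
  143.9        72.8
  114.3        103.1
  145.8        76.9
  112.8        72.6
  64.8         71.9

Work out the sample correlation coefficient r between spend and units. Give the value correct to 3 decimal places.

0.091

n = 6, Σx = 709.2, Σy = 482.9, Σx² = 88233.98, Σy² = 39610.79, Σxy = 57243.23
nΣxy − ΣxΣy = 343459.38 − 342472.68 = 986.7
nΣx² − (Σx)² = 529403.88 − 502964.64 = 26439.24; nΣy² − (Σy)² = 237664.74 − 233192.41 = 4472.33
r = 986.7 / √(26439.24 × 4472.33) = 986.7 / 10874.0520 ≈ 0.091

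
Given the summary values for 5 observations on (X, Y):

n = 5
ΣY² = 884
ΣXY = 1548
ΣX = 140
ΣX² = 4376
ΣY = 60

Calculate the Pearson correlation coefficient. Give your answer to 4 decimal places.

-0.4827

r = (nΣXY − ΣXΣY) / √[(nΣX² − (ΣX)²)(nΣY² − (ΣY)²)]
Numerator: 5×1548 − 140×60 = -660
Denominator: √[(21880 − 19600)(4420 − 3600)] = √[2280 × 820] = 1367.3332
r = -660 / 1367.3332 ≈ -0.4827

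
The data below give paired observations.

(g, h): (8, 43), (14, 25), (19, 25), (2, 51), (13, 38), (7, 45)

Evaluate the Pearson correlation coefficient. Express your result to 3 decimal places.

-0.935

n = 6, Σg = 63, Σh = 227, Σg² = 843, Σh² = 9169, Σgh = 2080
nΣgh − ΣgΣh = 12480 − 14301 = -1821
nΣg² − (Σg)² = 5058 − 3969 = 1089; nΣh² − (Σh)² = 55014 − 51529 = 3485
r = -1821 / √(1089 × 3485) = -1821 / 1948.1183 ≈ -0.935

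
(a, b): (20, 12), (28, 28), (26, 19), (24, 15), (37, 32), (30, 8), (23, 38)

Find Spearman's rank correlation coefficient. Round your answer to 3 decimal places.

Rank a: 1, 5, 4, 3, 7, 6, 2
Rank b: 2, 5, 4, 3, 6, 1, 7
d = rank(a) − rank(b): -1, 0, 0, 0, 1, 5, -5; Σd² = 52
ρ = 1 − 6Σd² / [n(n²−1)] = 1 − 6×52 / (7×48) = 1 − 312/336 ≈ 0.071

0.071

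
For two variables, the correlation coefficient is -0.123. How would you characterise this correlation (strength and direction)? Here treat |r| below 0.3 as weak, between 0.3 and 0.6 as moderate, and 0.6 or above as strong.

r = -0.123 < 0 so the relationship is negative.
|r| = 0.123, which falls in the weak range.

weak negative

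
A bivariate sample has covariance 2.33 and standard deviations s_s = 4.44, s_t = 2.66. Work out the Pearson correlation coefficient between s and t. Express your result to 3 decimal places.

0.197

r = Cov(s,t) / (s_s · s_t) = 2.33 / (4.44 × 2.66)
  = 2.33 / 11.8104 ≈ 0.197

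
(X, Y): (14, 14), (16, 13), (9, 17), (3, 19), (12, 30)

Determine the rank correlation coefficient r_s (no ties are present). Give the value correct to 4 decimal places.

Rank X: 4, 5, 2, 1, 3
Rank Y: 2, 1, 3, 4, 5
d = rank(X) − rank(Y): 2, 4, -1, -3, -2; Σd² = 34
ρ = 1 − 6Σd² / [n(n²−1)] = 1 − 6×34 / (5×24) = 1 − 204/120 ≈ -0.7000

-0.7000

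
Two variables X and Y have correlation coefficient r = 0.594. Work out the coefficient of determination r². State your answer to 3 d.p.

r² = (0.594)² = 0.353

0.353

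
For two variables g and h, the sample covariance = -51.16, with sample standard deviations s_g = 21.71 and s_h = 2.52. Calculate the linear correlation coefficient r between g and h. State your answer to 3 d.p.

-0.935

r = Cov(g,h) / (s_g · s_h) = -51.16 / (21.71 × 2.52)
  = -51.16 / 54.7092 ≈ -0.935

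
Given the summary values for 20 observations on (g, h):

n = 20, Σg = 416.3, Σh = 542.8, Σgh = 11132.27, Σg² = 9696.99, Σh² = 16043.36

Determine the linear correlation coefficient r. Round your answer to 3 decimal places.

r = (nΣgh − ΣgΣh) / √[(nΣg² − (Σg)²)(nΣh² − (Σh)²)]
Numerator: 20×11132.27 − 416.3×542.8 = -3322.24
Denominator: √[(193939.8 − 173305.69)(320867.2 − 294631.84)] = √[20634.11 × 26235.36] = 23266.7854
r = -3322.24 / 23266.7854 ≈ -0.143

-0.143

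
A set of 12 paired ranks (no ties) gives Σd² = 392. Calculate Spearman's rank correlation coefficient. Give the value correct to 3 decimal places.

ρ = 1 − 6Σd² / [n(n²−1)] = 1 − 6×392 / (12×143)
  = 1 − 2352/1716 = 1 − 1.3706 ≈ -0.371

-0.371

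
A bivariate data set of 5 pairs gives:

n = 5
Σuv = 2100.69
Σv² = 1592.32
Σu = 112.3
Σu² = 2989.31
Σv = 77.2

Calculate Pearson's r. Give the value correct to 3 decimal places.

r = (nΣuv − ΣuΣv) / √[(nΣu² − (Σu)²)(nΣv² − (Σv)²)]
Numerator: 5×2100.69 − 112.3×77.2 = 1833.89
Denominator: √[(14946.55 − 12611.29)(7961.6 − 5959.84)] = √[2335.26 × 2001.76] = 2162.0893
r = 1833.89 / 2162.0893 ≈ 0.848

0.848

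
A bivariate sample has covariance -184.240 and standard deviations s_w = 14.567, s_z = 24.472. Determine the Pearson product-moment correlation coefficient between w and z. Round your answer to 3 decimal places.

-0.517

r = Cov(w,z) / (s_w · s_z) = -184.240 / (14.567 × 24.472)
  = -184.240 / 356.4836 ≈ -0.517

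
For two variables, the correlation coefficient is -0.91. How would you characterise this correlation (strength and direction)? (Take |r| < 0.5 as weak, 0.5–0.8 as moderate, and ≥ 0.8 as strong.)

r = -0.91 < 0 so the relationship is negative.
|r| = 0.91, which falls in the strong range.

strong negative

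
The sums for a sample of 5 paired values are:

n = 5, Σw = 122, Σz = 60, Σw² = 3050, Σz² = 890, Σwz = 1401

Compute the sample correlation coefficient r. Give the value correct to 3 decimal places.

r = (nΣwz − ΣwΣz) / √[(nΣw² − (Σw)²)(nΣz² − (Σz)²)]
Numerator: 5×1401 − 122×60 = -315
Denominator: √[(15250 − 14884)(4450 − 3600)] = √[366 × 850] = 557.7634
r = -315 / 557.7634 ≈ -0.565

-0.565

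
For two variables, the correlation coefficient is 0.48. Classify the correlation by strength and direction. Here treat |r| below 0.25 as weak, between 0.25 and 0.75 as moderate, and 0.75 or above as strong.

r = 0.48 > 0 so the relationship is positive.
|r| = 0.48, which falls in the moderate range.

moderate positive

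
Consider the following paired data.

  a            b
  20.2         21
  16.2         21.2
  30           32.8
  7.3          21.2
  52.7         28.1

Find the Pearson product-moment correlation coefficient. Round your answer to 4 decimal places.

n = 5, Σa = 126.4, Σb = 124.3, Σa² = 4401.06, Σb² = 3205.33, Σab = 3387.27
nΣab − ΣaΣb = 16936.35 − 15711.52 = 1224.83
nΣa² − (Σa)² = 22005.3 − 15976.96 = 6028.34; nΣb² − (Σb)² = 16026.65 − 15450.49 = 576.16
r = 1224.83 / √(6028.34 × 576.16) = 1224.83 / 1863.6760 ≈ 0.6572

0.6572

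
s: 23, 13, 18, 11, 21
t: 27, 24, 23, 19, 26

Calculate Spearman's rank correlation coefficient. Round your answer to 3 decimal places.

0.900

Rank s: 5, 2, 3, 1, 4
Rank t: 5, 3, 2, 1, 4
d = rank(s) − rank(t): 0, -1, 1, 0, 0; Σd² = 2
ρ = 1 − 6Σd² / [n(n²−1)] = 1 − 6×2 / (5×24) = 1 − 12/120 ≈ 0.900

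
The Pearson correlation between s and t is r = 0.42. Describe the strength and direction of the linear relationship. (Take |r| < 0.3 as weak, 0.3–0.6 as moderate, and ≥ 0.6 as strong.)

r = 0.42 > 0 so the relationship is positive.
|r| = 0.42, which falls in the moderate range.

moderate positive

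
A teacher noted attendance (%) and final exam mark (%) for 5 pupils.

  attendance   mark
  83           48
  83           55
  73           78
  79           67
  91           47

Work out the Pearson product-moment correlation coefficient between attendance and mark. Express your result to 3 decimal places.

n = 5, Σx = 409, Σy = 295, Σx² = 33629, Σy² = 18111, Σxy = 23813
nΣxy − ΣxΣy = 119065 − 120655 = -1590
nΣx² − (Σx)² = 168145 − 167281 = 864; nΣy² − (Σy)² = 90555 − 87025 = 3530
r = -1590 / √(864 × 3530) = -1590 / 1746.4020 ≈ -0.910

-0.910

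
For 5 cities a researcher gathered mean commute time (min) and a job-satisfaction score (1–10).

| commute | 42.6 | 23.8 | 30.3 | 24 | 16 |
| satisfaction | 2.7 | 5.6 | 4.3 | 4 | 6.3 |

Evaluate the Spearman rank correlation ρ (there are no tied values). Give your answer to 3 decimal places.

-0.900

Rank commute: 5, 2, 4, 3, 1
Rank satisfaction: 1, 4, 3, 2, 5
d = rank(commute) − rank(satisfaction): 4, -2, 1, 1, -4; Σd² = 38
ρ = 1 − 6Σd² / [n(n²−1)] = 1 − 6×38 / (5×24) = 1 − 228/120 ≈ -0.900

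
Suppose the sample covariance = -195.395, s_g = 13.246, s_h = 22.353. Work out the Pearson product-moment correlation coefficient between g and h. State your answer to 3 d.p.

-0.660

r = Cov(g,h) / (s_g · s_h) = -195.395 / (13.246 × 22.353)
  = -195.395 / 296.0878 ≈ -0.660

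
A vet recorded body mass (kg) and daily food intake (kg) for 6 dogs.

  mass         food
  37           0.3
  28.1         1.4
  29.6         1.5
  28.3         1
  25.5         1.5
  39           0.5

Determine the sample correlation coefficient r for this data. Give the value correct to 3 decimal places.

n = 6, Σx = 187.5, Σy = 6.2, Σx² = 6006.91, Σy² = 7.8, Σxy = 180.89
nΣxy − ΣxΣy = 1085.34 − 1162.5 = -77.16
nΣx² − (Σx)² = 36041.46 − 35156.25 = 885.21; nΣy² − (Σy)² = 46.8 − 38.44 = 8.36
r = -77.16 / √(885.21 × 8.36) = -77.16 / 86.0253 ≈ -0.897

-0.897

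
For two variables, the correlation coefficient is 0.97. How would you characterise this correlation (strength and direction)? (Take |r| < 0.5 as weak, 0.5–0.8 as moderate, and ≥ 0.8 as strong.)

r = 0.97 > 0 so the relationship is positive.
|r| = 0.97, which falls in the strong range.

strong positive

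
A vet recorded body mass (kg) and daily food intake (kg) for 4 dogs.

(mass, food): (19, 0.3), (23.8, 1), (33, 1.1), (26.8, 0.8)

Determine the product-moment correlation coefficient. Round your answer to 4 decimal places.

0.8248

n = 4, Σx = 102.6, Σy = 3.2, Σx² = 2734.68, Σy² = 2.94, Σxy = 87.24
nΣxy − ΣxΣy = 348.96 − 328.32 = 20.64
nΣx² − (Σx)² = 10938.72 − 10526.76 = 411.96; nΣy² − (Σy)² = 11.76 − 10.24 = 1.52
r = 20.64 / √(411.96 × 1.52) = 20.64 / 25.0236 ≈ 0.8248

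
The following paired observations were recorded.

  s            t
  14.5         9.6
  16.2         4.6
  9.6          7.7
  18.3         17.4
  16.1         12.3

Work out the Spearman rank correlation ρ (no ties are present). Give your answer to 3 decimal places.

Rank s: 2, 4, 1, 5, 3
Rank t: 3, 1, 2, 5, 4
d = rank(s) − rank(t): -1, 3, -1, 0, -1; Σd² = 12
ρ = 1 − 6Σd² / [n(n²−1)] = 1 − 6×12 / (5×24) = 1 − 72/120 ≈ 0.400

0.400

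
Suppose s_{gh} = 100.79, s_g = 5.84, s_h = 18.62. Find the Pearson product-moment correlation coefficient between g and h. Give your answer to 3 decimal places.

0.927

r = Cov(g,h) / (s_g · s_h) = 100.79 / (5.84 × 18.62)
  = 100.79 / 108.7408 ≈ 0.927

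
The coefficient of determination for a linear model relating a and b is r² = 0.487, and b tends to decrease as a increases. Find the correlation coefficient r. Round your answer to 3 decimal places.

-0.698

|r| = √0.487 = 0.698
The association is negative, so r = −0.698.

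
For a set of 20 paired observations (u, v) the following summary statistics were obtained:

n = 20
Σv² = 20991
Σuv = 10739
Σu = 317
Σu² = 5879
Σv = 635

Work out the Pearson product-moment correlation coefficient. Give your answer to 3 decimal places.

0.801

r = (nΣuv − ΣuΣv) / √[(nΣu² − (Σu)²)(nΣv² − (Σv)²)]
Numerator: 20×10739 − 317×635 = 13485
Denominator: √[(117580 − 100489)(419820 − 403225)] = √[17091 × 16595] = 16841.1741
r = 13485 / 16841.1741 ≈ 0.801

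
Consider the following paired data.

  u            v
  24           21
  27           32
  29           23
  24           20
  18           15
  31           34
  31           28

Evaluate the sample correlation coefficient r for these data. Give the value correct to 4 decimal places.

n = 7, Σu = 184, Σv = 173, Σu² = 4968, Σv² = 4559, Σuv = 4707
nΣuv − ΣuΣv = 32949 − 31832 = 1117
nΣu² − (Σu)² = 34776 − 33856 = 920; nΣv² − (Σv)² = 31913 − 29929 = 1984
r = 1117 / √(920 × 1984) = 1117 / 1351.0292 ≈ 0.8268

0.8268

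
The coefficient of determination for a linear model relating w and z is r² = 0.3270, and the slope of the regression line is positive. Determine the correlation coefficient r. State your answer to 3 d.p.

0.572

|r| = √0.3270 = 0.572
The association is positive, so r = 0.572.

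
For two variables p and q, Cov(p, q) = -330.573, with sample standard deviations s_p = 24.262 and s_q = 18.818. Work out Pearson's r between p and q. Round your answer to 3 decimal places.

-0.724

r = Cov(p,q) / (s_p · s_q) = -330.573 / (24.262 × 18.818)
  = -330.573 / 456.5623 ≈ -0.724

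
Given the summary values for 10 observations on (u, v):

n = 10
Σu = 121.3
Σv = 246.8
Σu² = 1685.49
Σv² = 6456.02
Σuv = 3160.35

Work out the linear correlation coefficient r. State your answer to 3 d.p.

0.596

r = (nΣuv − ΣuΣv) / √[(nΣu² − (Σu)²)(nΣv² − (Σv)²)]
Numerator: 10×3160.35 − 121.3×246.8 = 1666.66
Denominator: √[(16854.9 − 14713.69)(64560.2 − 60910.24)] = √[2141.21 × 3649.96] = 2795.5913
r = 1666.66 / 2795.5913 ≈ 0.596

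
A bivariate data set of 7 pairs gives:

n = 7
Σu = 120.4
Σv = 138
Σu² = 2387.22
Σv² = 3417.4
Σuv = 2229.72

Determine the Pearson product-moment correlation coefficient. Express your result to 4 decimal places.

r = (nΣuv − ΣuΣv) / √[(nΣu² − (Σu)²)(nΣv² − (Σv)²)]
Numerator: 7×2229.72 − 120.4×138 = -1007.16
Denominator: √[(16710.54 − 14496.16)(23921.8 − 19044)] = √[2214.38 × 4877.8] = 3286.5335
r = -1007.16 / 3286.5335 ≈ -0.3065

-0.3065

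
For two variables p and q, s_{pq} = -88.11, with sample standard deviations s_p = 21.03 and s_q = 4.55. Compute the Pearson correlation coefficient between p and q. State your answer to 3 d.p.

r = Cov(p,q) / (s_p · s_q) = -88.11 / (21.03 × 4.55)
  = -88.11 / 95.6865 ≈ -0.921

-0.921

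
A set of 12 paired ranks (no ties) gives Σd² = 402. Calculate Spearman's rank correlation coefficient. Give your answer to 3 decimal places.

-0.406

ρ = 1 − 6Σd² / [n(n²−1)] = 1 − 6×402 / (12×143)
  = 1 − 2412/1716 = 1 − 1.4056 ≈ -0.406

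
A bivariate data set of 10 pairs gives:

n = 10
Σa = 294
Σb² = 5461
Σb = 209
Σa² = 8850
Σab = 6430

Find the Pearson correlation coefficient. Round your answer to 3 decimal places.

0.601

r = (nΣab − ΣaΣb) / √[(nΣa² − (Σa)²)(nΣb² − (Σb)²)]
Numerator: 10×6430 − 294×209 = 2854
Denominator: √[(88500 − 86436)(54610 − 43681)] = √[2064 × 10929] = 4749.4690
r = 2854 / 4749.4690 ≈ 0.601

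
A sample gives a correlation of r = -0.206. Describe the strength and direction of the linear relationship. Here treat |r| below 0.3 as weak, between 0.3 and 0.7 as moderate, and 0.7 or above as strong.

r = -0.206 < 0 so the relationship is negative.
|r| = 0.206, which falls in the weak range.

weak negative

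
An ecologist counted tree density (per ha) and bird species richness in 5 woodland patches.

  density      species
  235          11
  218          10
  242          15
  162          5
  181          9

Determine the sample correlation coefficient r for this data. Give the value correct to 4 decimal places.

n = 5, Σx = 1038, Σy = 50, Σx² = 220318, Σy² = 552, Σxy = 10834
nΣxy − ΣxΣy = 54170 − 51900 = 2270
nΣx² − (Σx)² = 1101590 − 1077444 = 24146; nΣy² − (Σy)² = 2760 − 2500 = 260
r = 2270 / √(24146 × 260) = 2270 / 2505.5858 ≈ 0.9060

0.9060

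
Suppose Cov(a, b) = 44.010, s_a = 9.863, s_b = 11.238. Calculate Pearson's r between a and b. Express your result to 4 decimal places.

0.3971

r = Cov(a,b) / (s_a · s_b) = 44.010 / (9.863 × 11.238)
  = 44.010 / 110.8404 ≈ 0.3971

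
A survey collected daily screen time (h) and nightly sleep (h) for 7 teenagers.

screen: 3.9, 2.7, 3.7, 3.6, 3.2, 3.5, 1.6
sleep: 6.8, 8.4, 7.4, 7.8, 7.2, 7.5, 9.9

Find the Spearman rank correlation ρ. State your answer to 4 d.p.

Rank screen: 7, 2, 6, 5, 3, 4, 1
Rank sleep: 1, 6, 3, 5, 2, 4, 7
d = rank(screen) − rank(sleep): 6, -4, 3, 0, 1, 0, -6; Σd² = 98
ρ = 1 − 6Σd² / [n(n²−1)] = 1 − 6×98 / (7×48) = 1 − 588/336 ≈ -0.7500

-0.7500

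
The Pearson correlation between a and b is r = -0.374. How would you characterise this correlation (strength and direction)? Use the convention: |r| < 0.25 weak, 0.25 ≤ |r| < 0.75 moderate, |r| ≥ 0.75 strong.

moderate negative

r = -0.374 < 0 so the relationship is negative.
|r| = 0.374, which falls in the moderate range.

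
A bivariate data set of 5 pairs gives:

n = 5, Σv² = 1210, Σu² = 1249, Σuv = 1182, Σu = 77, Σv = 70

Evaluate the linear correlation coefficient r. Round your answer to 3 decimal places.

0.863

r = (nΣuv − ΣuΣv) / √[(nΣu² − (Σu)²)(nΣv² − (Σv)²)]
Numerator: 5×1182 − 77×70 = 520
Denominator: √[(6245 − 5929)(6050 − 4900)] = √[316 × 1150] = 602.8267
r = 520 / 602.8267 ≈ 0.863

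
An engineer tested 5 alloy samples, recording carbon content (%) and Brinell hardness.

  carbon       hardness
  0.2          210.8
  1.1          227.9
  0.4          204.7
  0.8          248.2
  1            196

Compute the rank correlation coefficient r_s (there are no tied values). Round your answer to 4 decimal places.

Rank carbon: 1, 5, 2, 3, 4
Rank hardness: 3, 4, 2, 5, 1
d = rank(carbon) − rank(hardness): -2, 1, 0, -2, 3; Σd² = 18
ρ = 1 − 6Σd² / [n(n²−1)] = 1 − 6×18 / (5×24) = 1 − 108/120 ≈ 0.1000

0.1000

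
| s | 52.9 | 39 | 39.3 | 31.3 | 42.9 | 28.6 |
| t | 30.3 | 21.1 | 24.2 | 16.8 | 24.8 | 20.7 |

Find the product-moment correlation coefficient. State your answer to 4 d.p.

n = 6, Σs = 234, Σt = 137.9, Σs² = 9501.96, Σt² = 3274.71, Σst = 5558.61
nΣst − ΣsΣt = 33351.66 − 32268.6 = 1083.06
nΣs² − (Σs)² = 57011.76 − 54756 = 2255.76; nΣt² − (Σt)² = 19648.26 − 19016.41 = 631.85
r = 1083.06 / √(2255.76 × 631.85) = 1083.06 / 1193.8601 ≈ 0.9072

0.9072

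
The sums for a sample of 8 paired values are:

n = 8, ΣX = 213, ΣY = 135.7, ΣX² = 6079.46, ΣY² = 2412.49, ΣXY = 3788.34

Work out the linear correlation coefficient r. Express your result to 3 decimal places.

0.825

r = (nΣXY − ΣXΣY) / √[(nΣX² − (ΣX)²)(nΣY² − (ΣY)²)]
Numerator: 8×3788.34 − 213×135.7 = 1402.62
Denominator: √[(48635.68 − 45369)(19299.92 − 18414.49)] = √[3266.68 × 885.43] = 1700.7106
r = 1402.62 / 1700.7106 ≈ 0.825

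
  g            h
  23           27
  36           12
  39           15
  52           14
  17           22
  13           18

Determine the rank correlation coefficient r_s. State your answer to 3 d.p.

-0.600

Rank g: 3, 4, 5, 6, 2, 1
Rank h: 6, 1, 3, 2, 5, 4
d = rank(g) − rank(h): -3, 3, 2, 4, -3, -3; Σd² = 56
ρ = 1 − 6Σd² / [n(n²−1)] = 1 − 6×56 / (6×35) = 1 − 336/210 ≈ -0.600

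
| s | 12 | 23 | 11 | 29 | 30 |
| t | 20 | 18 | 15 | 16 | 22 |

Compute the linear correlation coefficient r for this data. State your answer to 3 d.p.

n = 5, Σs = 105, Σt = 91, Σs² = 2535, Σt² = 1689, Σst = 1943
nΣst − ΣsΣt = 9715 − 9555 = 160
nΣs² − (Σs)² = 12675 − 11025 = 1650; nΣt² − (Σt)² = 8445 − 8281 = 164
r = 160 / √(1650 × 164) = 160 / 520.1923 ≈ 0.308

0.308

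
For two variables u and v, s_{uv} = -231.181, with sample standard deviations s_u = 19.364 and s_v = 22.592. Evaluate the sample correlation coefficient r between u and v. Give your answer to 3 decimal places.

r = Cov(u,v) / (s_u · s_v) = -231.181 / (19.364 × 22.592)
  = -231.181 / 437.4715 ≈ -0.528

-0.528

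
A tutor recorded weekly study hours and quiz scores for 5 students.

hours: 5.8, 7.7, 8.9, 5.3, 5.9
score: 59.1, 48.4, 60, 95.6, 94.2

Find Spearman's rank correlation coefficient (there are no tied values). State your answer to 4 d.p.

Rank hours: 2, 4, 5, 1, 3
Rank score: 2, 1, 3, 5, 4
d = rank(hours) − rank(score): 0, 3, 2, -4, -1; Σd² = 30
ρ = 1 − 6Σd² / [n(n²−1)] = 1 − 6×30 / (5×24) = 1 − 180/120 ≈ -0.5000

-0.5000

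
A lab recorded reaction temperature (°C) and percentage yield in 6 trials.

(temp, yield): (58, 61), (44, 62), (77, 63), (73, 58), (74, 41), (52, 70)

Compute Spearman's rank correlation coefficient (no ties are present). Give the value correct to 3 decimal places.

-0.314

Rank temp: 3, 1, 6, 4, 5, 2
Rank yield: 3, 4, 5, 2, 1, 6
d = rank(temp) − rank(yield): 0, -3, 1, 2, 4, -4; Σd² = 46
ρ = 1 − 6Σd² / [n(n²−1)] = 1 − 6×46 / (6×35) = 1 − 276/210 ≈ -0.314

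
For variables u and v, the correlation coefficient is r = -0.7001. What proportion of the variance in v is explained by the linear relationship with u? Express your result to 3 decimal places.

r² = (-0.7001)² = 0.490

0.490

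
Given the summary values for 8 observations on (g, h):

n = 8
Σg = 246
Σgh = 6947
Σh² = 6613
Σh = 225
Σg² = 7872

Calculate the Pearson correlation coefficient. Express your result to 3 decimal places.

0.095

r = (nΣgh − ΣgΣh) / √[(nΣg² − (Σg)²)(nΣh² − (Σh)²)]
Numerator: 8×6947 − 246×225 = 226
Denominator: √[(62976 − 60516)(52904 − 50625)] = √[2460 × 2279] = 2367.7711
r = 226 / 2367.7711 ≈ 0.095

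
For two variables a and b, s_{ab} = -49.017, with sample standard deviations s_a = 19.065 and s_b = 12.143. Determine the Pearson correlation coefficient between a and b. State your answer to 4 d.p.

r = Cov(a,b) / (s_a · s_b) = -49.017 / (19.065 × 12.143)
  = -49.017 / 231.5063 ≈ -0.2117

-0.2117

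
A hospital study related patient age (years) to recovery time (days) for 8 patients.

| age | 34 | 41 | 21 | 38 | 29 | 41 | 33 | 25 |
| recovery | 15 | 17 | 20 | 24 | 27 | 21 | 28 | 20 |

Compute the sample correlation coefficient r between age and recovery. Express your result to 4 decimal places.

n = 8, Σx = 262, Σy = 172, Σx² = 8958, Σy² = 3844, Σxy = 5607
nΣxy − ΣxΣy = 44856 − 45064 = -208
nΣx² − (Σx)² = 71664 − 68644 = 3020; nΣy² − (Σy)² = 30752 − 29584 = 1168
r = -208 / √(3020 × 1168) = -208 / 1878.1267 ≈ -0.1107

-0.1107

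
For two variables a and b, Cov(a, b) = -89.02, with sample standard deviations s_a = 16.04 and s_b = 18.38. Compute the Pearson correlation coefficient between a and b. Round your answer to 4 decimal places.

r = Cov(a,b) / (s_a · s_b) = -89.02 / (16.04 × 18.38)
  = -89.02 / 294.8152 ≈ -0.3020

-0.3020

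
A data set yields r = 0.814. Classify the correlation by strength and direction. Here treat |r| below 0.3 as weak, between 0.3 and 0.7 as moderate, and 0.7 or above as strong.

r = 0.814 > 0 so the relationship is positive.
|r| = 0.814, which falls in the strong range.

strong positive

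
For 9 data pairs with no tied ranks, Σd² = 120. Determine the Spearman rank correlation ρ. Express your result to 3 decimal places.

ρ = 1 − 6Σd² / [n(n²−1)] = 1 − 6×120 / (9×80)
  = 1 − 720/720 = 1 − 1.0000 ≈ 0.000

0.000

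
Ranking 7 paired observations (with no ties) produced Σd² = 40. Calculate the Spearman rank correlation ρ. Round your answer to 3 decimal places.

ρ = 1 − 6Σd² / [n(n²−1)] = 1 − 6×40 / (7×48)
  = 1 − 240/336 = 1 − 0.7143 ≈ 0.286

0.286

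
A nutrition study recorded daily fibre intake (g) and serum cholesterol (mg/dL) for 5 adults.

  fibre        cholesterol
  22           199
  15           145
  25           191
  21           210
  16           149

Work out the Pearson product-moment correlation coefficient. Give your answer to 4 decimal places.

n = 5, Σx = 99, Σy = 894, Σx² = 2031, Σy² = 163408, Σxy = 18122
nΣxy − ΣxΣy = 90610 − 88506 = 2104
nΣx² − (Σx)² = 10155 − 9801 = 354; nΣy² − (Σy)² = 817040 − 799236 = 17804
r = 2104 / √(354 × 17804) = 2104 / 2510.5011 ≈ 0.8381

0.8381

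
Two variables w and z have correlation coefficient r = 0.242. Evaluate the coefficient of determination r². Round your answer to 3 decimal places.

0.059

r² = (0.242)² = 0.059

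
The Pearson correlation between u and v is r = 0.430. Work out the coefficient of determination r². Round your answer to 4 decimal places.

0.1849

r² = (0.430)² = 0.1849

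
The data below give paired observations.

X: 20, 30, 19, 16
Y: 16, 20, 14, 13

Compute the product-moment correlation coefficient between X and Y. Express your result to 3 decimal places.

n = 4, ΣX = 85, ΣY = 63, ΣX² = 1917, ΣY² = 1021, ΣXY = 1394
nΣXY − ΣXΣY = 5576 − 5355 = 221
nΣX² − (ΣX)² = 7668 − 7225 = 443; nΣY² − (ΣY)² = 4084 − 3969 = 115
r = 221 / √(443 × 115) = 221 / 225.7100 ≈ 0.979

0.979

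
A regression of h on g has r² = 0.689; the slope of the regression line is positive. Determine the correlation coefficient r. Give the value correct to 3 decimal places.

0.830

|r| = √0.689 = 0.830
The association is positive, so r = 0.830.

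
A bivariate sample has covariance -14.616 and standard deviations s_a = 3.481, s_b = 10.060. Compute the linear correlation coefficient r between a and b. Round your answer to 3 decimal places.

-0.417

r = Cov(a,b) / (s_a · s_b) = -14.616 / (3.481 × 10.060)
  = -14.616 / 35.0189 ≈ -0.417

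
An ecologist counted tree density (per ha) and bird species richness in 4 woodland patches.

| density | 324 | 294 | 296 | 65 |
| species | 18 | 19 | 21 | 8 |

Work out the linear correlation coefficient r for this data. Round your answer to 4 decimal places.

0.9528

n = 4, Σx = 979, Σy = 66, Σx² = 283253, Σy² = 1190, Σxy = 18154
nΣxy − ΣxΣy = 72616 − 64614 = 8002
nΣx² − (Σx)² = 1133012 − 958441 = 174571; nΣy² − (Σy)² = 4760 − 4356 = 404
r = 8002 / √(174571 × 404) = 8002 / 8398.0167 ≈ 0.9528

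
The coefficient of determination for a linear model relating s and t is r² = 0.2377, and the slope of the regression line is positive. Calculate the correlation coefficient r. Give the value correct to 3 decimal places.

|r| = √0.2377 = 0.488
The association is positive, so r = 0.488.

0.488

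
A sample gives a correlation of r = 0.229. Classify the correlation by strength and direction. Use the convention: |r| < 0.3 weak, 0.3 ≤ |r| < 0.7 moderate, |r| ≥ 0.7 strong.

weak positive

r = 0.229 > 0 so the relationship is positive.
|r| = 0.229, which falls in the weak range.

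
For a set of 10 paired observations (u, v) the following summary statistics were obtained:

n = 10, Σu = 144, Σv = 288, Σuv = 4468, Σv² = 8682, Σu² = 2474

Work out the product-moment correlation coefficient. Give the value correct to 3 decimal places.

0.814

r = (nΣuv − ΣuΣv) / √[(nΣu² − (Σu)²)(nΣv² − (Σv)²)]
Numerator: 10×4468 − 144×288 = 3208
Denominator: √[(24740 − 20736)(86820 − 82944)] = √[4004 × 3876] = 3939.4802
r = 3208 / 3939.4802 ≈ 0.814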